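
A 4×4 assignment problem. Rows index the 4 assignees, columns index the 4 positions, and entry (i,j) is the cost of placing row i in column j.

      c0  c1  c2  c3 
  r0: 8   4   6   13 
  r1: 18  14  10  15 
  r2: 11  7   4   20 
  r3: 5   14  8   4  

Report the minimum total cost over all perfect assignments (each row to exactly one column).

optimal assignment: row0→col1 (cost 4), row1→col3 (cost 15), row2→col2 (cost 4), row3→col0 (cost 5)
total = 4 + 15 + 4 + 5 = 28

Minimum assignment cost: 28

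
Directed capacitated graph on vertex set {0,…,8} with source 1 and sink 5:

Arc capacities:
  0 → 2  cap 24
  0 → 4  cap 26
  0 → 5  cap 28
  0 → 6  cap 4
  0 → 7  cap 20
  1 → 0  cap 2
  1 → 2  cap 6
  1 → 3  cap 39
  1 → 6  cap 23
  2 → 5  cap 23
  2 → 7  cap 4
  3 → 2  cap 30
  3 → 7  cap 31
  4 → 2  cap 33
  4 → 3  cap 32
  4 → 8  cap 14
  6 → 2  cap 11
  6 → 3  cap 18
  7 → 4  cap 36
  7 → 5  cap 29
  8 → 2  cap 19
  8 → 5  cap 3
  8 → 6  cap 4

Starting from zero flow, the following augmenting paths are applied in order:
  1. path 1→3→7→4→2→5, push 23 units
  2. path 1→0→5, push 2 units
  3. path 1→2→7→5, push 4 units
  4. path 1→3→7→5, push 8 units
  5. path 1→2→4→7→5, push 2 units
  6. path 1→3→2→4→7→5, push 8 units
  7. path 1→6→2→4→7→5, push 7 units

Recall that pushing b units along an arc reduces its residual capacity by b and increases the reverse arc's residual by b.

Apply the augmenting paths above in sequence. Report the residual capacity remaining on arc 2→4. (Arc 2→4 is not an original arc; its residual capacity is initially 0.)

Residual capacity of (2,4): 6

after path 1 (1→3→7→4→2→5, push 23): res(2,4)=23
after path 2 (1→0→5, push 2): res(2,4)=23
after path 3 (1→2→7→5, push 4): res(2,4)=23
after path 4 (1→3→7→5, push 8): res(2,4)=23
after path 5 (1→2→4→7→5, push 2): res(2,4)=21
after path 6 (1→3→2→4→7→5, push 8): res(2,4)=13
after path 7 (1→6→2→4→7→5, push 7): res(2,4)=6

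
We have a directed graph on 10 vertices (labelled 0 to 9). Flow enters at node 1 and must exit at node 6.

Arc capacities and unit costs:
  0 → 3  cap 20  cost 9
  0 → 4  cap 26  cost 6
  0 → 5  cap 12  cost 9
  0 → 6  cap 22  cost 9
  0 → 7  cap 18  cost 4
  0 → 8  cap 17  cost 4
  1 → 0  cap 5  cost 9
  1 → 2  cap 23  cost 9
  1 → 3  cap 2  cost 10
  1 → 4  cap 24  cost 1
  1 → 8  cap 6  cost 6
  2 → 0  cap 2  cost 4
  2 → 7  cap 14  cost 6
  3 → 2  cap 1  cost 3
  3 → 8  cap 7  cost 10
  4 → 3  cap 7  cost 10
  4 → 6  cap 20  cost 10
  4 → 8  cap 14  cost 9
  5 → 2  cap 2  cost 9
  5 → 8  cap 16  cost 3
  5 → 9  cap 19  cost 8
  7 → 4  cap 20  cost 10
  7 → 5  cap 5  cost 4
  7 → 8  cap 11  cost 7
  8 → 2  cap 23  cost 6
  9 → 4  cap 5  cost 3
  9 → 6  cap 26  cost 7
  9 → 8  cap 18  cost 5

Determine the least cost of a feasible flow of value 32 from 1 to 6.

Minimum cost for 32 units: 524

shortest-cost path #1: 1→4→6 push 20 @ unit cost 11 (adds 220)
shortest-cost path #2: 1→0→6 push 5 @ unit cost 18 (adds 90)
shortest-cost path #3: 1→2→0→6 push 2 @ unit cost 22 (adds 44)
shortest-cost path #4: 1→2→7→5→9→6 push 5 @ unit cost 34 (adds 170)
total cost = 524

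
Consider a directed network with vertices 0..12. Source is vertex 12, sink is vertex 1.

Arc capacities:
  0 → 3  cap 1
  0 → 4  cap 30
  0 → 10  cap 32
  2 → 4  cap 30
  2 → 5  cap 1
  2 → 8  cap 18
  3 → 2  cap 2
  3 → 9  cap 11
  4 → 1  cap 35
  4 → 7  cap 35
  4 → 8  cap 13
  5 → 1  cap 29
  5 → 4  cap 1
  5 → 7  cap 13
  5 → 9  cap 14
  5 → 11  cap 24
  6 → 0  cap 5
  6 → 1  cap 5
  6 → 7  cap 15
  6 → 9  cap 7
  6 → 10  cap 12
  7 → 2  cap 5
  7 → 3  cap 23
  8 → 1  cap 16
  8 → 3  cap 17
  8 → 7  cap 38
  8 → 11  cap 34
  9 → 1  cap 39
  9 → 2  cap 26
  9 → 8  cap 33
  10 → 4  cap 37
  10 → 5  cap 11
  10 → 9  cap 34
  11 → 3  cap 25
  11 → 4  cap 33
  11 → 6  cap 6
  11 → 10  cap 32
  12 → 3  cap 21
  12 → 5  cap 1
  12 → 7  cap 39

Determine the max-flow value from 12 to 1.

Maximum flow value: 19

augment #1: 12→5→1 bottleneck 1, total now 1
augment #2: 12→3→9→1 bottleneck 11, total now 12
augment #3: 12→3→2→4→1 bottleneck 2, total now 14
augment #4: 12→7→2→4→1 bottleneck 5, total now 19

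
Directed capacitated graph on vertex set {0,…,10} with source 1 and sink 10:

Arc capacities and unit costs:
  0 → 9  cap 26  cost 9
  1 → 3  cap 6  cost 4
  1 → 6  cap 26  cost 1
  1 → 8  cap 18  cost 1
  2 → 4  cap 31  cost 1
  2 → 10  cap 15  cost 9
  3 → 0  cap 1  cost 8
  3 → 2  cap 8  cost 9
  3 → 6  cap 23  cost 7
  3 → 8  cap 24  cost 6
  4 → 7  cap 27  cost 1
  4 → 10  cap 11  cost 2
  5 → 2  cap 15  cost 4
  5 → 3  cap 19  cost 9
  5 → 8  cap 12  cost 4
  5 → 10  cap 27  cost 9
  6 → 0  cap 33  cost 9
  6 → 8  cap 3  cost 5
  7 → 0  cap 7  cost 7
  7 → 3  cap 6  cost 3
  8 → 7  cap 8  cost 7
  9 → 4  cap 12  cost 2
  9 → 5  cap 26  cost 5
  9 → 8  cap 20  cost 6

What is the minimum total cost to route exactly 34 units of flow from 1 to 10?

shortest-cost path #1: 1→3→2→4→10 push 6 @ unit cost 16 (adds 96)
shortest-cost path #2: 1→6→0→9→4→10 push 5 @ unit cost 23 (adds 115)
shortest-cost path #3: 1→8→7→3→2→10 push 2 @ unit cost 29 (adds 58)
shortest-cost path #4: 1→6→0→9→4→2→10 push 6 @ unit cost 29 (adds 174)
shortest-cost path #5: 1→6→0→9→5→10 push 15 @ unit cost 33 (adds 495)
total cost = 938

Minimum cost for 34 units: 938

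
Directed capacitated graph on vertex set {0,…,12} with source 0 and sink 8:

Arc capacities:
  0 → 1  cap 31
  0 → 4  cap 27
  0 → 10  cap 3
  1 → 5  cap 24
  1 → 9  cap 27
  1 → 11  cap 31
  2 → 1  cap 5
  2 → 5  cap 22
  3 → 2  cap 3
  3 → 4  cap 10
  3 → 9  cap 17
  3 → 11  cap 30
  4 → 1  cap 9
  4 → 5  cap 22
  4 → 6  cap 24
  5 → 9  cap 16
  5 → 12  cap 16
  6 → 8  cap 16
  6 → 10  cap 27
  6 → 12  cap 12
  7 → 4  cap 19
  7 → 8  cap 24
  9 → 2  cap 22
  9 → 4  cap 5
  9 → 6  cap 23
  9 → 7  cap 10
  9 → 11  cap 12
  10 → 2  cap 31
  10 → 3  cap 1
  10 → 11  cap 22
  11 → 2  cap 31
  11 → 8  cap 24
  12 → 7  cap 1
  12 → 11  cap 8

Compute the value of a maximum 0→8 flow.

augment #1: 0→1→11→8 bottleneck 24, total now 24
augment #2: 0→4→6→8 bottleneck 16, total now 40
augment #3: 0→1→9→7→8 bottleneck 7, total now 47
augment #4: 0→4→1→9→7→8 bottleneck 3, total now 50
augment #5: 0→4→5→12→7→8 bottleneck 1, total now 51

Maximum flow value: 51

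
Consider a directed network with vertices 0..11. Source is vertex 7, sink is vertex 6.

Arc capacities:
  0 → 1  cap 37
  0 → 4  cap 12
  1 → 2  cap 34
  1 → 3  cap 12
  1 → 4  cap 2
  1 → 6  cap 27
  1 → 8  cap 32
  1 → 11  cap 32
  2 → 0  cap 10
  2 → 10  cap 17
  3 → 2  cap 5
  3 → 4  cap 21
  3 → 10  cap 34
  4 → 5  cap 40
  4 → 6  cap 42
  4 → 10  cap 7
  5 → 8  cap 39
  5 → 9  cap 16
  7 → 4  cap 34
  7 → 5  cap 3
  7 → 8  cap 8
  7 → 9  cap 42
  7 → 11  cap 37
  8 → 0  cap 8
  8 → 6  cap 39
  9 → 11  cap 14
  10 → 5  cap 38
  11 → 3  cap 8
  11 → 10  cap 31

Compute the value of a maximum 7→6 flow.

augment #1: 7→4→6 bottleneck 34, total now 34
augment #2: 7→8→6 bottleneck 8, total now 42
augment #3: 7→5→8→6 bottleneck 3, total now 45
augment #4: 7→11→3→4→6 bottleneck 8, total now 53
augment #5: 7→11→10→5→8→6 bottleneck 28, total now 81
augment #6: 7→11→10→5→8→0→1→6 bottleneck 1, total now 82
augment #7: 7→9→11→10→5→8→0→1→6 bottleneck 2, total now 84

Maximum flow value: 84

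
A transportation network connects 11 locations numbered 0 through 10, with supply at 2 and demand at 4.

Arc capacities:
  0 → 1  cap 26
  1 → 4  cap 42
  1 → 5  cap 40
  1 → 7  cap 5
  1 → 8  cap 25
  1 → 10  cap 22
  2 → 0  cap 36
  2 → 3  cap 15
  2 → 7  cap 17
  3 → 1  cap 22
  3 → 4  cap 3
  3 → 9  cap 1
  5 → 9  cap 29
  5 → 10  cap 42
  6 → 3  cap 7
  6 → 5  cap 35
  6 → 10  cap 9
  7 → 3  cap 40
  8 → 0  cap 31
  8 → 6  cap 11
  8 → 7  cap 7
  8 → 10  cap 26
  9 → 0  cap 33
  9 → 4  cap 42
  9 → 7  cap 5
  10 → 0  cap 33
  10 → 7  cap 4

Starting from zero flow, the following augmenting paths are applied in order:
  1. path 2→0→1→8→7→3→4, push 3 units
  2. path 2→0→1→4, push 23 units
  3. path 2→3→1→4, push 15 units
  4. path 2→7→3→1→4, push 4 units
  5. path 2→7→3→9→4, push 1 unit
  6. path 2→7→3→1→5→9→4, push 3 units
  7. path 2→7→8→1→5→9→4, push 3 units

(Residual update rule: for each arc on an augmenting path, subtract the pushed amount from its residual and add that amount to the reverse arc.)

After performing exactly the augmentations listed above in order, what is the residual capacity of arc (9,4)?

Residual capacity of (9,4): 35

after path 1 (2→0→1→8→7→3→4, push 3): res(9,4)=42
after path 2 (2→0→1→4, push 23): res(9,4)=42
after path 3 (2→3→1→4, push 15): res(9,4)=42
after path 4 (2→7→3→1→4, push 4): res(9,4)=42
after path 5 (2→7→3→9→4, push 1): res(9,4)=41
after path 6 (2→7→3→1→5→9→4, push 3): res(9,4)=38
after path 7 (2→7→8→1→5→9→4, push 3): res(9,4)=35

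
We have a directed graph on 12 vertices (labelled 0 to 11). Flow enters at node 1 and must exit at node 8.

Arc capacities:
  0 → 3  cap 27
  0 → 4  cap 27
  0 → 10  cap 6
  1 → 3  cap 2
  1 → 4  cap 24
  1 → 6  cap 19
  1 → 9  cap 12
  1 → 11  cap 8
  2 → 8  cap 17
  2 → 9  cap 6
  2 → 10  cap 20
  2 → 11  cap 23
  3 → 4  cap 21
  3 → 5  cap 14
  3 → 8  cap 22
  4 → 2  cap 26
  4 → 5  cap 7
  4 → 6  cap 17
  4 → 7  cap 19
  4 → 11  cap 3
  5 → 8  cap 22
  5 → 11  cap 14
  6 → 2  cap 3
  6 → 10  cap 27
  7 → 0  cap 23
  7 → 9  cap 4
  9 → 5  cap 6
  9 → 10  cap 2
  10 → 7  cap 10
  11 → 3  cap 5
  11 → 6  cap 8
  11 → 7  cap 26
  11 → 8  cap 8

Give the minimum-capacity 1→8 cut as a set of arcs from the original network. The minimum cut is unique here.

Min-cut arcs: {(1,3), (1,4), (1,11), (6,2), (9,5), (10,7)} (total capacity 53)

augment #1: 1→3→8 push 2
augment #2: 1→11→8 push 8
augment #3: 1→4→2→8 push 17
augment #4: 1→4→5→8 push 7
augment #5: 1→9→5→8 push 6
augment #6: 1→6→2→11→3→8 push 3
augment #7: 1→6→10→7→0→3→8 push 10
max flow = 53; residual-reachable set from 1 gives S-side
cut edges (S→T): {(1,3), (1,4), (1,11), (6,2), (9,5), (10,7)} total cap 53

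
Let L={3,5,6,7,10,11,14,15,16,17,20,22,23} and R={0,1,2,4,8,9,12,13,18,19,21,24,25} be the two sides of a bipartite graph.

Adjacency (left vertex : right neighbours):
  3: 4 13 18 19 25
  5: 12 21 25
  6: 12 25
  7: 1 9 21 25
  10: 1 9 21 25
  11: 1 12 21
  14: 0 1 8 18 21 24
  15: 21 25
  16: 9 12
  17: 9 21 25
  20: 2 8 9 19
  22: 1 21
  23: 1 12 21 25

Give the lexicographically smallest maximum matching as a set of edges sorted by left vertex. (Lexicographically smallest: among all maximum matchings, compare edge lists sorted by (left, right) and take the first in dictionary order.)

|M| = 8 (so the lex-smallest maximum matching has 8 edges)
process left vertices in ascending order; for each, take the smallest-labelled available neighbour that still permits 8 edges overall, or leave it unmatched if none does
lex-smallest matching: {3-4, 5-12, 6-25, 7-1, 10-9, 11-21, 14-0, 20-2}

Lex-smallest maximum matching: {(3,4), (5,12), (6,25), (7,1), (10,9), (11,21), (14,0), (20,2)}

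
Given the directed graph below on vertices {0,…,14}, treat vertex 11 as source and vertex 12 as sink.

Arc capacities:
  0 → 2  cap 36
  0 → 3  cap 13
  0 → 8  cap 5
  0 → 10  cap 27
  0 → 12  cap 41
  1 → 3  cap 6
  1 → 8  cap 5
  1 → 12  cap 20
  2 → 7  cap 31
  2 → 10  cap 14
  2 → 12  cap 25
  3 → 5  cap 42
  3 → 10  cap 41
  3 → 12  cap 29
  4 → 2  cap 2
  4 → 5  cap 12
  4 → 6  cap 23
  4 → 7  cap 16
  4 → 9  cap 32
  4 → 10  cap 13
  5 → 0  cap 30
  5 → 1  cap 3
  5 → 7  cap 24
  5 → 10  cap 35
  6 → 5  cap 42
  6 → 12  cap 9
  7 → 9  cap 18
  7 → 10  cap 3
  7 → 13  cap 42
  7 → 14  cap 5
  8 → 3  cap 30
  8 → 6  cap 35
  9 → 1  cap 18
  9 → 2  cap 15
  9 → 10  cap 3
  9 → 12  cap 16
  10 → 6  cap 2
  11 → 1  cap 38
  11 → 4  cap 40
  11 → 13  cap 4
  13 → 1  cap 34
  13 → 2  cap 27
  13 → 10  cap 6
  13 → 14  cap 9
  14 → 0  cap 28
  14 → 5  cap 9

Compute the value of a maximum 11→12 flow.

augment #1: 11→1→12 bottleneck 20, total now 20
augment #2: 11→1→3→12 bottleneck 6, total now 26
augment #3: 11→4→2→12 bottleneck 2, total now 28
augment #4: 11→4→6→12 bottleneck 9, total now 37
augment #5: 11→4→9→12 bottleneck 16, total now 53
augment #6: 11→13→2→12 bottleneck 4, total now 57
augment #7: 11→1→8→3→12 bottleneck 5, total now 62
augment #8: 11→4→5→0→12 bottleneck 12, total now 74
augment #9: 11→4→9→2→12 bottleneck 1, total now 75

Maximum flow value: 75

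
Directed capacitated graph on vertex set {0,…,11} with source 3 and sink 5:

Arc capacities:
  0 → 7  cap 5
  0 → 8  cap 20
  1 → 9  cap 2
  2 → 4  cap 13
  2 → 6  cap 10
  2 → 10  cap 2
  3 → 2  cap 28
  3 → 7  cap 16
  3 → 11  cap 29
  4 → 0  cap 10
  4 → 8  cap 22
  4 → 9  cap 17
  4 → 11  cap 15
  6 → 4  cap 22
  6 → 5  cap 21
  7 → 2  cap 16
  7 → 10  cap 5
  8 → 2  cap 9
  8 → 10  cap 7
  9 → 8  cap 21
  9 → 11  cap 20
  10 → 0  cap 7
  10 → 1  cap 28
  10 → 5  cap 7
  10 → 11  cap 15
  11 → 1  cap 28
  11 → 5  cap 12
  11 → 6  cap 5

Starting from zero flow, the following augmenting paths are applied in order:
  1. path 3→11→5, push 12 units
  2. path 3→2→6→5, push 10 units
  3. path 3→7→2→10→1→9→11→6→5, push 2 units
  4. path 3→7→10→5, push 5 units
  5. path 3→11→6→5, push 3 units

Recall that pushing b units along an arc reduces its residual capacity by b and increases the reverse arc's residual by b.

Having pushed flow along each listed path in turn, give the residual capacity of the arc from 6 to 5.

after path 1 (3→11→5, push 12): res(6,5)=21
after path 2 (3→2→6→5, push 10): res(6,5)=11
after path 3 (3→7→2→10→1→9→11→6→5, push 2): res(6,5)=9
after path 4 (3→7→10→5, push 5): res(6,5)=9
after path 5 (3→11→6→5, push 3): res(6,5)=6

Residual capacity of (6,5): 6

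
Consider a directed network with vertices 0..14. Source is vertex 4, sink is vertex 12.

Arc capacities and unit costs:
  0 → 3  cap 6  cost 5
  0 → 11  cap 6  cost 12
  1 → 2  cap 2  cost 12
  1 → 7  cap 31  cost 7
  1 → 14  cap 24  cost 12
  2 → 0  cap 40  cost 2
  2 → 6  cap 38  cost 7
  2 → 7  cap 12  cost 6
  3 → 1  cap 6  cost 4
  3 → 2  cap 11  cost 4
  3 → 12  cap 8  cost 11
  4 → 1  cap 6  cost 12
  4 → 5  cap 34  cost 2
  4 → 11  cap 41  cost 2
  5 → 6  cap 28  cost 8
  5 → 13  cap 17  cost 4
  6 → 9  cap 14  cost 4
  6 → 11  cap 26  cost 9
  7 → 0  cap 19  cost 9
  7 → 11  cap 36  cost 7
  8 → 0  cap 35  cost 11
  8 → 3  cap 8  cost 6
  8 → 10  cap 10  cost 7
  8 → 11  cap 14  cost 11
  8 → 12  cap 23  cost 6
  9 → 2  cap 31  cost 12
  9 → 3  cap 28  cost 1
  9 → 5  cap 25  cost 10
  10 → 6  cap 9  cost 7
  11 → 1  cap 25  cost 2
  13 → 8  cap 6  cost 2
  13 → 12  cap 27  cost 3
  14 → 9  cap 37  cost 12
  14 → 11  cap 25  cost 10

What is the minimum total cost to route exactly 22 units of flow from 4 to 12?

Minimum cost for 22 units: 283

shortest-cost path #1: 4→5→13→12 push 17 @ unit cost 9 (adds 153)
shortest-cost path #2: 4→5→6→9→3→12 push 5 @ unit cost 26 (adds 130)
total cost = 283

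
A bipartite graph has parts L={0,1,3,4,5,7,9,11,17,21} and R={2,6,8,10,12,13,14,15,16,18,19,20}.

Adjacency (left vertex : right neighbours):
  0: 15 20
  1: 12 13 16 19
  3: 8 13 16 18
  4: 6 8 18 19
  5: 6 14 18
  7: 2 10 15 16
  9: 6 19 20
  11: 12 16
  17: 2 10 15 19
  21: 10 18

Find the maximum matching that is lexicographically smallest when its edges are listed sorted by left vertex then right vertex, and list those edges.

Lex-smallest maximum matching: {(0,15), (1,12), (3,8), (4,6), (5,14), (7,2), (9,19), (11,16), (17,10), (21,18)}

|M| = 10 (so the lex-smallest maximum matching has 10 edges)
process left vertices in ascending order; for each, take the smallest-labelled available neighbour that still permits 10 edges overall, or leave it unmatched if none does
lex-smallest matching: {0-15, 1-12, 3-8, 4-6, 5-14, 7-2, 9-19, 11-16, 17-10, 21-18}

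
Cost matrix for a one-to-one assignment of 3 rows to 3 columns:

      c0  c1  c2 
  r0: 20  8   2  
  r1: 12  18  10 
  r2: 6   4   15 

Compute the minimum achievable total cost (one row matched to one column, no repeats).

Minimum assignment cost: 18

optimal assignment: row0→col2 (cost 2), row1→col0 (cost 12), row2→col1 (cost 4)
total = 2 + 12 + 4 = 18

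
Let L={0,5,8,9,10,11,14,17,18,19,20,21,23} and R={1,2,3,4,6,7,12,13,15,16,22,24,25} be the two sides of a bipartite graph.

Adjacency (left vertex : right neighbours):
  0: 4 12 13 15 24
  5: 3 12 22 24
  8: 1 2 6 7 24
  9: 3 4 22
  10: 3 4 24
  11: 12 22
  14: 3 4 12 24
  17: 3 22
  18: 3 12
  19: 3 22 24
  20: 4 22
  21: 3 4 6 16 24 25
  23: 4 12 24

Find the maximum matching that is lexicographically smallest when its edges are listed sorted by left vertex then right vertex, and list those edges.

Lex-smallest maximum matching: {(0,13), (5,3), (8,1), (9,4), (10,24), (11,12), (17,22), (21,6)}

|M| = 8 (so the lex-smallest maximum matching has 8 edges)
process left vertices in ascending order; for each, take the smallest-labelled available neighbour that still permits 8 edges overall, or leave it unmatched if none does
lex-smallest matching: {0-13, 5-3, 8-1, 9-4, 10-24, 11-12, 17-22, 21-6}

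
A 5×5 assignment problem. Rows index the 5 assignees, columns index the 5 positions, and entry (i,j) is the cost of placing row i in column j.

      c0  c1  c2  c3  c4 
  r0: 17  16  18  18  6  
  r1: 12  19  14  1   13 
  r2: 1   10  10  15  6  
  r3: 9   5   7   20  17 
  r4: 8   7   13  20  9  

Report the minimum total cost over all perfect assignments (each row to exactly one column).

Minimum assignment cost: 22

optimal assignment: row0→col4 (cost 6), row1→col3 (cost 1), row2→col0 (cost 1), row3→col2 (cost 7), row4→col1 (cost 7)
total = 6 + 1 + 1 + 7 + 7 = 22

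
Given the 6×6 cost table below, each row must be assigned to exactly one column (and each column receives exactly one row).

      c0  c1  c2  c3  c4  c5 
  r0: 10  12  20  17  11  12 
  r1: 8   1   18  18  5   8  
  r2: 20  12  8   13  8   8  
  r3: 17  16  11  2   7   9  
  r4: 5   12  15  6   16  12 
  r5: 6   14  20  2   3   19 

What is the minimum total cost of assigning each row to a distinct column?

optimal assignment: row0→col5 (cost 12), row1→col1 (cost 1), row2→col2 (cost 8), row3→col3 (cost 2), row4→col0 (cost 5), row5→col4 (cost 3)
total = 12 + 1 + 8 + 2 + 5 + 3 = 31

Minimum assignment cost: 31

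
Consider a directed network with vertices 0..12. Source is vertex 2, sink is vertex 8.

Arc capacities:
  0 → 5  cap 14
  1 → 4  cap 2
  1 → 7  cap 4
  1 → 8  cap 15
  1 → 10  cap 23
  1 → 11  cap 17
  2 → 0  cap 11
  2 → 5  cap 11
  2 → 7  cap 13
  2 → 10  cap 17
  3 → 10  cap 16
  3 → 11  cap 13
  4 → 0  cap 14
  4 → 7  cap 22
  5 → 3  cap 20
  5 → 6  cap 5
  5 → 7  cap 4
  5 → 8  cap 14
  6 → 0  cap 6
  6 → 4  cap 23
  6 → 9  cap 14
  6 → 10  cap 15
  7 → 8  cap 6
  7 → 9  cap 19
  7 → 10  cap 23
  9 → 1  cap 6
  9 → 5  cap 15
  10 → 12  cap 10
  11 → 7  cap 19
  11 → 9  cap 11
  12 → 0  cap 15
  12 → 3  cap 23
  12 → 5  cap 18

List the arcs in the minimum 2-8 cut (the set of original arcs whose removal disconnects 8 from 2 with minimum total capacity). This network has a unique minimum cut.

Min-cut arcs: {(5,8), (7,8), (9,1)} (total capacity 26)

augment #1: 2→5→8 push 11
augment #2: 2→7→8 push 6
augment #3: 2→0→5→8 push 3
augment #4: 2→7→9→1→8 push 6
max flow = 26; residual-reachable set from 2 gives S-side
cut edges (S→T): {(5,8), (7,8), (9,1)} total cap 26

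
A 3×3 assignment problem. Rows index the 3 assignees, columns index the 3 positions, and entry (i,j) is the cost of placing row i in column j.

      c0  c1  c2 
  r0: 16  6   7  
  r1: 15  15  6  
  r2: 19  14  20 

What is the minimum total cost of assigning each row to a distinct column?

Minimum assignment cost: 31

optimal assignment: row0→col1 (cost 6), row1→col2 (cost 6), row2→col0 (cost 19)
total = 6 + 6 + 19 = 31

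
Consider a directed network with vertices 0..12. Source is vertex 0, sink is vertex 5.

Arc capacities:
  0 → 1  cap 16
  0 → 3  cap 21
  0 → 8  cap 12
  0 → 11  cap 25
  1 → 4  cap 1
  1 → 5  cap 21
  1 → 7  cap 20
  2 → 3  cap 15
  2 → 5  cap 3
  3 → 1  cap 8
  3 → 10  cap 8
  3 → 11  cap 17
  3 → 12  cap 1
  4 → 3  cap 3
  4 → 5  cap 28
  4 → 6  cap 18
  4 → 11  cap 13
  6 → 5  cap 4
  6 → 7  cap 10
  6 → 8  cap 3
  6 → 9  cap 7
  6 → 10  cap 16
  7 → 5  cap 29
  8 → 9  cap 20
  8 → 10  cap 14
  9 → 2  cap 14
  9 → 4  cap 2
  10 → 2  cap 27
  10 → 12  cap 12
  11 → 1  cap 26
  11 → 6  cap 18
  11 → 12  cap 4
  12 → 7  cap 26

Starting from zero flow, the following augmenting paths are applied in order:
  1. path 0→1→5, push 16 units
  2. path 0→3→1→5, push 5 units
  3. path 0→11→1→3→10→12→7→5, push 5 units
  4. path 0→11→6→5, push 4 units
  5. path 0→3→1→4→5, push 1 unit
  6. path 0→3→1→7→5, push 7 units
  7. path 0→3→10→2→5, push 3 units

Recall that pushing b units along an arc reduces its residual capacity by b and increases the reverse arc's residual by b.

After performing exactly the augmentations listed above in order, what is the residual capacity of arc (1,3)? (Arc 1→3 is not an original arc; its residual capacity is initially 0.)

Residual capacity of (1,3): 8

after path 1 (0→1→5, push 16): res(1,3)=0
after path 2 (0→3→1→5, push 5): res(1,3)=5
after path 3 (0→11→1→3→10→12→7→5, push 5): res(1,3)=0
after path 4 (0→11→6→5, push 4): res(1,3)=0
after path 5 (0→3→1→4→5, push 1): res(1,3)=1
after path 6 (0→3→1→7→5, push 7): res(1,3)=8
after path 7 (0→3→10→2→5, push 3): res(1,3)=8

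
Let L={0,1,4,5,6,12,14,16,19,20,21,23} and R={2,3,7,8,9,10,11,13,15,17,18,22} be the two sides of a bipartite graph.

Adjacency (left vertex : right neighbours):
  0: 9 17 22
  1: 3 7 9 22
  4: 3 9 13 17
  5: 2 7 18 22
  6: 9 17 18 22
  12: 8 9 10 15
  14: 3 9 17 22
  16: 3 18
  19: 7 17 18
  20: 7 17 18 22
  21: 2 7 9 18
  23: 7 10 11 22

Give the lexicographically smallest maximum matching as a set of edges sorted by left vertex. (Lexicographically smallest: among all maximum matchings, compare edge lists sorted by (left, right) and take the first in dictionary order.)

Lex-smallest maximum matching: {(0,9), (1,3), (4,13), (5,2), (6,17), (12,8), (14,22), (16,18), (19,7), (23,10)}

|M| = 10 (so the lex-smallest maximum matching has 10 edges)
process left vertices in ascending order; for each, take the smallest-labelled available neighbour that still permits 10 edges overall, or leave it unmatched if none does
lex-smallest matching: {0-9, 1-3, 4-13, 5-2, 6-17, 12-8, 14-22, 16-18, 19-7, 23-10}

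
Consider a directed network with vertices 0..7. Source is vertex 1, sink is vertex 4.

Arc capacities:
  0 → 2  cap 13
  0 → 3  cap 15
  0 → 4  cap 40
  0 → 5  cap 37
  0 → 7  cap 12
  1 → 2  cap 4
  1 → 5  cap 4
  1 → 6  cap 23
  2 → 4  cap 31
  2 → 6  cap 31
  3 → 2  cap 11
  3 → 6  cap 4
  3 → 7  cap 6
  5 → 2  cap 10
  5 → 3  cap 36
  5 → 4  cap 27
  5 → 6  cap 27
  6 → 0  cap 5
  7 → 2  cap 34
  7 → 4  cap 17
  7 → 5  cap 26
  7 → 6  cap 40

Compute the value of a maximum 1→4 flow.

augment #1: 1→2→4 bottleneck 4, total now 4
augment #2: 1→5→4 bottleneck 4, total now 8
augment #3: 1→6→0→4 bottleneck 5, total now 13

Maximum flow value: 13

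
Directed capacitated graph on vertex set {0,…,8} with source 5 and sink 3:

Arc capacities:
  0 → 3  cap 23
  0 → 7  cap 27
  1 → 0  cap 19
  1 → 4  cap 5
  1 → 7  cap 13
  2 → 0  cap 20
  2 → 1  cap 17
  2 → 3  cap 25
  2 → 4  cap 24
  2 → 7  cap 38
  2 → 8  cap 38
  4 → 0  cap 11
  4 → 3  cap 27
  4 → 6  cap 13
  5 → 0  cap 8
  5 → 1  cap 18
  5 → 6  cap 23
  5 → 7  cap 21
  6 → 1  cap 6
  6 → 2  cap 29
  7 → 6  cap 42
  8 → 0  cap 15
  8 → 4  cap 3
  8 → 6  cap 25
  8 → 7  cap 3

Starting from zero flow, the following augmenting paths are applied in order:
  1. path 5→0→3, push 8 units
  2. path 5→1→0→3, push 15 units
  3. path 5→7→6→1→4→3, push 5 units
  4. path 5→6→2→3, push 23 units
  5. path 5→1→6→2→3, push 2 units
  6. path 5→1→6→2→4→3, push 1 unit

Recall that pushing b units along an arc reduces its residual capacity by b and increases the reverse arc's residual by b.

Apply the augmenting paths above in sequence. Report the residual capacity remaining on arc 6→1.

after path 1 (5→0→3, push 8): res(6,1)=6
after path 2 (5→1→0→3, push 15): res(6,1)=6
after path 3 (5→7→6→1→4→3, push 5): res(6,1)=1
after path 4 (5→6→2→3, push 23): res(6,1)=1
after path 5 (5→1→6→2→3, push 2): res(6,1)=3
after path 6 (5→1→6→2→4→3, push 1): res(6,1)=4

Residual capacity of (6,1): 4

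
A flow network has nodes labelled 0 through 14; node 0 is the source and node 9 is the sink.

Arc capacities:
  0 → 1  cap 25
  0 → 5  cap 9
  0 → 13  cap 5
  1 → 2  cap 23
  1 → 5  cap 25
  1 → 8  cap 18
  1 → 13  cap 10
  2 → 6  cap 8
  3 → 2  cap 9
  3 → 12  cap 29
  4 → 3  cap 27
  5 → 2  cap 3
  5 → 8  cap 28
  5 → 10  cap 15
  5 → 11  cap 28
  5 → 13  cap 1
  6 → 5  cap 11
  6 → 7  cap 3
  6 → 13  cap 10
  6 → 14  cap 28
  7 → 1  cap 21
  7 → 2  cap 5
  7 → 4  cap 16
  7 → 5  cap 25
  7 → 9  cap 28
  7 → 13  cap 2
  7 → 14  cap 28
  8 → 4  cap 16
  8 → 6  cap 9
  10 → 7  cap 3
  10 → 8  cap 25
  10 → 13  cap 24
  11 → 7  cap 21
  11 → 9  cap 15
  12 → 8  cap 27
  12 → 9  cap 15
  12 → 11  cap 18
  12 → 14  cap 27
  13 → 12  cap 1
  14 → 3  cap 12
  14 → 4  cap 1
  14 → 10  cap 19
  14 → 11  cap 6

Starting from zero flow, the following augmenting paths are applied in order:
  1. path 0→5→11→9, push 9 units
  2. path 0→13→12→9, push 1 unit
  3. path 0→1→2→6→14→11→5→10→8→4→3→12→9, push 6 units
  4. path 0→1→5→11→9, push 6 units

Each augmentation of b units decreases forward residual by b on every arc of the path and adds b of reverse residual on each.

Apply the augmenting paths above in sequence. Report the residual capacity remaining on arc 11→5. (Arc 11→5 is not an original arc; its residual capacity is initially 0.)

Residual capacity of (11,5): 9

after path 1 (0→5→11→9, push 9): res(11,5)=9
after path 2 (0→13→12→9, push 1): res(11,5)=9
after path 3 (0→1→2→6→14→11→5→10→8→4→3→12→9, push 6): res(11,5)=3
after path 4 (0→1→5→11→9, push 6): res(11,5)=9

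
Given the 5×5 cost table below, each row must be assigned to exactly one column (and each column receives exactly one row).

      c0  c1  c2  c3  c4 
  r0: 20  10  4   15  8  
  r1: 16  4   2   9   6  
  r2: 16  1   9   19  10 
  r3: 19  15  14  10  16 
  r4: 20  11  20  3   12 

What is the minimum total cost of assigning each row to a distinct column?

one of 2 optimal assignments: row0→col2 (cost 4), row1→col4 (cost 6), row2→col1 (cost 1), row3→col0 (cost 19), row4→col3 (cost 3)
total = 4 + 6 + 1 + 19 + 3 = 33

Minimum assignment cost: 33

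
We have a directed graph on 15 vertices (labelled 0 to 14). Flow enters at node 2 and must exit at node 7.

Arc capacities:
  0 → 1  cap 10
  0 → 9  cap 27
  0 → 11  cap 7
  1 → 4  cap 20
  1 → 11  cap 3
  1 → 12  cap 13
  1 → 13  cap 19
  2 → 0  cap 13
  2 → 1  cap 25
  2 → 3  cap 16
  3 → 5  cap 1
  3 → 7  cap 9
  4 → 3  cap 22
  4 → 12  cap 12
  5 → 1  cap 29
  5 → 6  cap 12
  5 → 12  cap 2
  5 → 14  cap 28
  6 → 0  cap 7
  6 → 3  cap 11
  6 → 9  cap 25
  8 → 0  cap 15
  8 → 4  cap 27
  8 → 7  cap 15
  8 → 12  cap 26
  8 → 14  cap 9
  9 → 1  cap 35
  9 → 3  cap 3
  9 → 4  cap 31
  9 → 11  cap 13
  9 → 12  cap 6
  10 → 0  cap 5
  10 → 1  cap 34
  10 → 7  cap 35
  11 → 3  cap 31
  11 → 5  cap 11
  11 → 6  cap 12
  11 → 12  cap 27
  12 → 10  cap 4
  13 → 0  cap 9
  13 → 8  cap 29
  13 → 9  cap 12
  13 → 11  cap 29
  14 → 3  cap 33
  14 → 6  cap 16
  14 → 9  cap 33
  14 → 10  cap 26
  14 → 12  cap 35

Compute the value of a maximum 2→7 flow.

Maximum flow value: 44

augment #1: 2→3→7 bottleneck 9, total now 9
augment #2: 2→1→12→10→7 bottleneck 4, total now 13
augment #3: 2→1→13→8→7 bottleneck 15, total now 28
augment #4: 2→3→5→14→10→7 bottleneck 1, total now 29
augment #5: 2→0→11→5→14→10→7 bottleneck 7, total now 36
augment #6: 2→1→11→5→14→10→7 bottleneck 3, total now 39
augment #7: 2→1→13→8→14→10→7 bottleneck 3, total now 42
augment #8: 2→0→1→13→8→14→10→7 bottleneck 1, total now 43
augment #9: 2→0→9→11→5→14→10→7 bottleneck 1, total now 44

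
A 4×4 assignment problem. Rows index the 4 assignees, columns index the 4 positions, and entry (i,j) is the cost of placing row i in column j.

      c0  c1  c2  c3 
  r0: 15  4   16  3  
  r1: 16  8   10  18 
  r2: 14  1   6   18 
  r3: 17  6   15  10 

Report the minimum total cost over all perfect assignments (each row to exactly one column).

Minimum assignment cost: 31

one of 2 optimal assignments: row0→col3 (cost 3), row1→col0 (cost 16), row2→col2 (cost 6), row3→col1 (cost 6)
total = 3 + 16 + 6 + 6 = 31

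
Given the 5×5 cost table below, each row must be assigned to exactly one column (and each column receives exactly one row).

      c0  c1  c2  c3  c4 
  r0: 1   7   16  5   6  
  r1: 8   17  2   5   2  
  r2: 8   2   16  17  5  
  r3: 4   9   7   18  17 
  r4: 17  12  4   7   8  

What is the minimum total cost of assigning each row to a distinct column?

Minimum assignment cost: 17

optimal assignment: row0→col3 (cost 5), row1→col4 (cost 2), row2→col1 (cost 2), row3→col0 (cost 4), row4→col2 (cost 4)
total = 5 + 2 + 2 + 4 + 4 = 17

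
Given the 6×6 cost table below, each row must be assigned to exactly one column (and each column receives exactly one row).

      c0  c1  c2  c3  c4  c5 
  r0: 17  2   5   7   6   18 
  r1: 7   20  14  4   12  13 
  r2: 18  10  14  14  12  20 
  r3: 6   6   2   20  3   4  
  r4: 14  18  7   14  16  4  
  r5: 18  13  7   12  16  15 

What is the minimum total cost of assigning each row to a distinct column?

Minimum assignment cost: 35

optimal assignment: row0→col1 (cost 2), row1→col3 (cost 4), row2→col4 (cost 12), row3→col0 (cost 6), row4→col5 (cost 4), row5→col2 (cost 7)
total = 2 + 4 + 12 + 6 + 4 + 7 = 35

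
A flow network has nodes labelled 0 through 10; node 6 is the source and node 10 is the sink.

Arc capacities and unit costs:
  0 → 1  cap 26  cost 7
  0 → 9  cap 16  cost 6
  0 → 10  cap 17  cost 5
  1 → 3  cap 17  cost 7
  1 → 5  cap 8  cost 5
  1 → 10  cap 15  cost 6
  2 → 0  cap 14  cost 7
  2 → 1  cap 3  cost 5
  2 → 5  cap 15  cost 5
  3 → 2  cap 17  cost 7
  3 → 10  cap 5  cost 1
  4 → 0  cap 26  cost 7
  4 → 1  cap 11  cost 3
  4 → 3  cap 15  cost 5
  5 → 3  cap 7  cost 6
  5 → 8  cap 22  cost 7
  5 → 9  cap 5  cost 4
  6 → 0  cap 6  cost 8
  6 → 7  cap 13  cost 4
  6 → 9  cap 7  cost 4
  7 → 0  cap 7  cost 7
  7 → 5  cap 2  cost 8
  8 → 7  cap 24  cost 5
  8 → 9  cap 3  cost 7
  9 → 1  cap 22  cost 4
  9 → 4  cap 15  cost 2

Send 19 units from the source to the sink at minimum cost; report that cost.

Minimum cost for 19 units: 262

shortest-cost path #1: 6→9→4→3→10 push 5 @ unit cost 12 (adds 60)
shortest-cost path #2: 6→0→10 push 6 @ unit cost 13 (adds 78)
shortest-cost path #3: 6→9→1→10 push 2 @ unit cost 14 (adds 28)
shortest-cost path #4: 6→7→0→10 push 6 @ unit cost 16 (adds 96)
total cost = 262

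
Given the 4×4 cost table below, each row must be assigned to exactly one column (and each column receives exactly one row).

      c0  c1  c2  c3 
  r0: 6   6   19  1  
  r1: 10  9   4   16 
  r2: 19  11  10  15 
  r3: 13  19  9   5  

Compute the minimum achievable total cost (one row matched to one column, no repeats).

optimal assignment: row0→col0 (cost 6), row1→col2 (cost 4), row2→col1 (cost 11), row3→col3 (cost 5)
total = 6 + 4 + 11 + 5 = 26

Minimum assignment cost: 26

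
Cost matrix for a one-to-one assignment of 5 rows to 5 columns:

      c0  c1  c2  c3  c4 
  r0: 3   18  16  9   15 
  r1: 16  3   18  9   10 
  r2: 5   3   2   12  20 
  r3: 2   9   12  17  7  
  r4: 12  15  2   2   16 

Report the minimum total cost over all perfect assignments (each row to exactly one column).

optimal assignment: row0→col0 (cost 3), row1→col1 (cost 3), row2→col2 (cost 2), row3→col4 (cost 7), row4→col3 (cost 2)
total = 3 + 3 + 2 + 7 + 2 = 17

Minimum assignment cost: 17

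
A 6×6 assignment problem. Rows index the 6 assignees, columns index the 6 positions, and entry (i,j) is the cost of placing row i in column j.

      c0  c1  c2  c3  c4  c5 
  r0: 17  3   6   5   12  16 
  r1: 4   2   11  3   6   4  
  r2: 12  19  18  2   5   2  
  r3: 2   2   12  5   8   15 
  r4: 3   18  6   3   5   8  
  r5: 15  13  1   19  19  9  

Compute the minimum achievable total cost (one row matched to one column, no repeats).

optimal assignment: row0→col1 (cost 3), row1→col3 (cost 3), row2→col5 (cost 2), row3→col0 (cost 2), row4→col4 (cost 5), row5→col2 (cost 1)
total = 3 + 3 + 2 + 2 + 5 + 1 = 16

Minimum assignment cost: 16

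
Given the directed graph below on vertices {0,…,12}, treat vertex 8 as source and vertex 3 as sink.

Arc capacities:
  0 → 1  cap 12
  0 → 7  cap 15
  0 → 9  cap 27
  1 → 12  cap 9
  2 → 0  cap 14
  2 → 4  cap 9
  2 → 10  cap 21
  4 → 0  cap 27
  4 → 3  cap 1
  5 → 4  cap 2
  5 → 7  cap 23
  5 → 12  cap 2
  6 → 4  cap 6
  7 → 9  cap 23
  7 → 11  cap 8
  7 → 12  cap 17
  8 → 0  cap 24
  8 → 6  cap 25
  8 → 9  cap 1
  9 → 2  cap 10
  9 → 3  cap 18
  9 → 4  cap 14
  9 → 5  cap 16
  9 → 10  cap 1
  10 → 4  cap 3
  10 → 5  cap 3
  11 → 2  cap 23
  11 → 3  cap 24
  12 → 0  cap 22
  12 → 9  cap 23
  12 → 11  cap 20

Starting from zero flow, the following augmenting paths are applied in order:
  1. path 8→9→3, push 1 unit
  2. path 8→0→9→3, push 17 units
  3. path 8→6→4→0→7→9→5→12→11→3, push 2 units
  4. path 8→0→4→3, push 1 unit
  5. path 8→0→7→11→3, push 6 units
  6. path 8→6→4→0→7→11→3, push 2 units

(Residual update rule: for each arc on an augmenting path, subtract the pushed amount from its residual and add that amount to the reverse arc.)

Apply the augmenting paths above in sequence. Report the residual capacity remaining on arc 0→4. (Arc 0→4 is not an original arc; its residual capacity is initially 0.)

after path 1 (8→9→3, push 1): res(0,4)=0
after path 2 (8→0→9→3, push 17): res(0,4)=0
after path 3 (8→6→4→0→7→9→5→12→11→3, push 2): res(0,4)=2
after path 4 (8→0→4→3, push 1): res(0,4)=1
after path 5 (8→0→7→11→3, push 6): res(0,4)=1
after path 6 (8→6→4→0→7→11→3, push 2): res(0,4)=3

Residual capacity of (0,4): 3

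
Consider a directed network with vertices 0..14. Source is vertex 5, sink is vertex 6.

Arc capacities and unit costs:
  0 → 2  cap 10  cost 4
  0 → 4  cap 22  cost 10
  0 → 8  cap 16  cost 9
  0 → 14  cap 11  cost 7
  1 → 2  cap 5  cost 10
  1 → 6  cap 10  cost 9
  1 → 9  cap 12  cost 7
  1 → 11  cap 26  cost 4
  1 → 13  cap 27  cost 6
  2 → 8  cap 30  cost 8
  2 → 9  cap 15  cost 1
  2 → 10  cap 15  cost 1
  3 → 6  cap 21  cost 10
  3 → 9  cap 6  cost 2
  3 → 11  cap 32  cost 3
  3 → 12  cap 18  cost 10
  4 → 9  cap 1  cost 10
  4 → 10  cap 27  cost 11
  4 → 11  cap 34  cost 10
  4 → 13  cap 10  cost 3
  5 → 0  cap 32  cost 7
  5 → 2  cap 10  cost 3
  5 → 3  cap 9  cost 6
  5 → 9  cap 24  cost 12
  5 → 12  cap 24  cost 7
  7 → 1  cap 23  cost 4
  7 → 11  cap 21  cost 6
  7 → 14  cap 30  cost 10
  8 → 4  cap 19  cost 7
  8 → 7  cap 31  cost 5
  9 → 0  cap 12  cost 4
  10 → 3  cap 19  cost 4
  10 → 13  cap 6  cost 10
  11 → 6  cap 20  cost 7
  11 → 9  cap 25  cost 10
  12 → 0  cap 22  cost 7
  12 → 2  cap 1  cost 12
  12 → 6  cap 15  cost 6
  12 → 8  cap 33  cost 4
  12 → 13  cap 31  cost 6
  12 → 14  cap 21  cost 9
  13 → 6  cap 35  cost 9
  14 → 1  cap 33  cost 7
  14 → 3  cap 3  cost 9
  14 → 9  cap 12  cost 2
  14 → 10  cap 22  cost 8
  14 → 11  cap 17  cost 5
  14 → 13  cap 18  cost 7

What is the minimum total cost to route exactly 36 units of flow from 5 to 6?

shortest-cost path #1: 5→12→6 push 15 @ unit cost 13 (adds 195)
shortest-cost path #2: 5→3→6 push 9 @ unit cost 16 (adds 144)
shortest-cost path #3: 5→2→10→3→6 push 10 @ unit cost 18 (adds 180)
shortest-cost path #4: 5→12→13→6 push 2 @ unit cost 22 (adds 44)
total cost = 563

Minimum cost for 36 units: 563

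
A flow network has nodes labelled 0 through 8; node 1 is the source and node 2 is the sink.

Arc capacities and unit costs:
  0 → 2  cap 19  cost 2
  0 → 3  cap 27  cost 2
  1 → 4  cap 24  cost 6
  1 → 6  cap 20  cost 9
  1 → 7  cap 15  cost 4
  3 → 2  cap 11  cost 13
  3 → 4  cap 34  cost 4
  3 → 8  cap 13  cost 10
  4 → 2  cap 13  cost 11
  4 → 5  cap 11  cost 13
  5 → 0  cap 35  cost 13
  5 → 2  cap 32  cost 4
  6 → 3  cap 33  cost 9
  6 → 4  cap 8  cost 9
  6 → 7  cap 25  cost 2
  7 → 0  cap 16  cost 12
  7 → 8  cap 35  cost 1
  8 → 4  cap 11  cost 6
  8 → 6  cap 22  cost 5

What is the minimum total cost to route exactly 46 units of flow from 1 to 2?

Minimum cost for 46 units: 955

shortest-cost path #1: 1→4→2 push 13 @ unit cost 17 (adds 221)
shortest-cost path #2: 1→7→0→2 push 15 @ unit cost 18 (adds 270)
shortest-cost path #3: 1→4→5→2 push 11 @ unit cost 23 (adds 253)
shortest-cost path #4: 1→6→7→0→2 push 1 @ unit cost 25 (adds 25)
shortest-cost path #5: 1→6→3→2 push 6 @ unit cost 31 (adds 186)
total cost = 955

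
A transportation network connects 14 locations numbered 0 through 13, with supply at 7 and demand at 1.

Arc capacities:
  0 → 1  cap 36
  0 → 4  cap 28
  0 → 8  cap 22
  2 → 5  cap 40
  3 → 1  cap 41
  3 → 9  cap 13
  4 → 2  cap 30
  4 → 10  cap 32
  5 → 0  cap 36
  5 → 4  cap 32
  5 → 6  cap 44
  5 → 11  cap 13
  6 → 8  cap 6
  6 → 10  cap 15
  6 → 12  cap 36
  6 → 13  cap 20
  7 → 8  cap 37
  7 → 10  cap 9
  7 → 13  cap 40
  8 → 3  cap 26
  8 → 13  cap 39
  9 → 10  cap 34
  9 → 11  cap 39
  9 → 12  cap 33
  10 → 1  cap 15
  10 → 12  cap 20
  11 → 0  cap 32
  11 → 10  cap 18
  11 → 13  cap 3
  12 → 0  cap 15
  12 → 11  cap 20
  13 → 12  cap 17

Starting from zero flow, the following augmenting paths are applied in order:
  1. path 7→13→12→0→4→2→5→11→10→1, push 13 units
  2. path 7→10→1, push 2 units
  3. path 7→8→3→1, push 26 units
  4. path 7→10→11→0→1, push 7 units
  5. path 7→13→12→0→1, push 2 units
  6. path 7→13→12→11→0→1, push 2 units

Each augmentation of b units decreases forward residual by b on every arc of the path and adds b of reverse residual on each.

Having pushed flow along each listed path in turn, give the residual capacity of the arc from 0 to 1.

Residual capacity of (0,1): 25

after path 1 (7→13→12→0→4→2→5→11→10→1, push 13): res(0,1)=36
after path 2 (7→10→1, push 2): res(0,1)=36
after path 3 (7→8→3→1, push 26): res(0,1)=36
after path 4 (7→10→11→0→1, push 7): res(0,1)=29
after path 5 (7→13→12→0→1, push 2): res(0,1)=27
after path 6 (7→13→12→11→0→1, push 2): res(0,1)=25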